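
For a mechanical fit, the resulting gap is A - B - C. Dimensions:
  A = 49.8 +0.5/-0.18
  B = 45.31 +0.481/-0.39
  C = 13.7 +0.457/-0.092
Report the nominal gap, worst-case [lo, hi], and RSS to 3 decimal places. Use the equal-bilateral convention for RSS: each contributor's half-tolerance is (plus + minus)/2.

nominal=-9.210 wc=[-10.328,-8.228] rss=0.617

Stack each dimension's contribution:
  +A: nom +49.800 → Σnom=49.800; wc +0.500/-0.180 → slack +0.500/-0.180; half-tol=0.340, Σhalf²=0.115600
  -B: nom -45.310 → Σnom=4.490; wc +0.390/-0.481 → slack +0.890/-0.661; half-tol=0.435, Σhalf²=0.305260
  -C: nom -13.700 → Σnom=-9.210; wc +0.092/-0.457 → slack +0.982/-1.118; half-tol=0.275, Σhalf²=0.380611
Nominal = -9.210. Worst-case = [-9.210 - 1.118, -9.210 + 0.982] = [-10.328, -8.228]. RSS = √0.380611 = 0.617.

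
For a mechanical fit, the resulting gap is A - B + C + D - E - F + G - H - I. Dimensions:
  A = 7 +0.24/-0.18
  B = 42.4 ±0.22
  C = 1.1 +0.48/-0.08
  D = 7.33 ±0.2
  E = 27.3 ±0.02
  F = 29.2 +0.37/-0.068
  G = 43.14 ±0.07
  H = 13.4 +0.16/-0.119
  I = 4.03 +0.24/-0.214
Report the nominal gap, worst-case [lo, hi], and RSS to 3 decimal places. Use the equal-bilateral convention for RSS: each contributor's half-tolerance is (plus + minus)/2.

Stack each dimension's contribution:
  +A: nom +7.000 → Σnom=7.000; wc +0.240/-0.180 → slack +0.240/-0.180; half-tol=0.210, Σhalf²=0.044100
  -B: nom -42.400 → Σnom=-35.400; wc +0.220/-0.220 → slack +0.460/-0.400; half-tol=0.220, Σhalf²=0.092500
  +C: nom +1.100 → Σnom=-34.300; wc +0.480/-0.080 → slack +0.940/-0.480; half-tol=0.280, Σhalf²=0.170900
  +D: nom +7.330 → Σnom=-26.970; wc +0.200/-0.200 → slack +1.140/-0.680; half-tol=0.200, Σhalf²=0.210900
  -E: nom -27.300 → Σnom=-54.270; wc +0.020/-0.020 → slack +1.160/-0.700; half-tol=0.020, Σhalf²=0.211300
  -F: nom -29.200 → Σnom=-83.470; wc +0.068/-0.370 → slack +1.228/-1.070; half-tol=0.219, Σhalf²=0.259261
  +G: nom +43.140 → Σnom=-40.330; wc +0.070/-0.070 → slack +1.298/-1.140; half-tol=0.070, Σhalf²=0.264161
  -H: nom -13.400 → Σnom=-53.730; wc +0.119/-0.160 → slack +1.417/-1.300; half-tol=0.140, Σhalf²=0.283621
  -I: nom -4.030 → Σnom=-57.760; wc +0.214/-0.240 → slack +1.631/-1.540; half-tol=0.227, Σhalf²=0.335150
Nominal = -57.760. Worst-case = [-57.760 - 1.540, -57.760 + 1.631] = [-59.300, -56.129]. RSS = √0.335150 = 0.579.

nominal=-57.760 wc=[-59.300,-56.129] rss=0.579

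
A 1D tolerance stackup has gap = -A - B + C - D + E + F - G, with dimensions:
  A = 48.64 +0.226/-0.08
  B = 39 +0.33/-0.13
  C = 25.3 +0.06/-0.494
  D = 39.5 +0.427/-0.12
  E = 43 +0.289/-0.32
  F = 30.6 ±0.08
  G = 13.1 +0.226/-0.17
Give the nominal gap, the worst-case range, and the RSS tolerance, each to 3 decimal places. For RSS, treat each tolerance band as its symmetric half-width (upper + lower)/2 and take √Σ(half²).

Stack each dimension's contribution:
  -A: nom -48.640 → Σnom=-48.640; wc +0.080/-0.226 → slack +0.080/-0.226; half-tol=0.153, Σhalf²=0.023409
  -B: nom -39.000 → Σnom=-87.640; wc +0.130/-0.330 → slack +0.210/-0.556; half-tol=0.230, Σhalf²=0.076309
  +C: nom +25.300 → Σnom=-62.340; wc +0.060/-0.494 → slack +0.270/-1.050; half-tol=0.277, Σhalf²=0.153038
  -D: nom -39.500 → Σnom=-101.840; wc +0.120/-0.427 → slack +0.390/-1.477; half-tol=0.273, Σhalf²=0.227840
  +E: nom +43.000 → Σnom=-58.840; wc +0.289/-0.320 → slack +0.679/-1.797; half-tol=0.304, Σhalf²=0.320560
  +F: nom +30.600 → Σnom=-28.240; wc +0.080/-0.080 → slack +0.759/-1.877; half-tol=0.080, Σhalf²=0.326960
  -G: nom -13.100 → Σnom=-41.340; wc +0.170/-0.226 → slack +0.929/-2.103; half-tol=0.198, Σhalf²=0.366165
Nominal = -41.340. Worst-case = [-41.340 - 2.103, -41.340 + 0.929] = [-43.443, -40.411]. RSS = √0.366165 = 0.605.

nominal=-41.340 wc=[-43.443,-40.411] rss=0.605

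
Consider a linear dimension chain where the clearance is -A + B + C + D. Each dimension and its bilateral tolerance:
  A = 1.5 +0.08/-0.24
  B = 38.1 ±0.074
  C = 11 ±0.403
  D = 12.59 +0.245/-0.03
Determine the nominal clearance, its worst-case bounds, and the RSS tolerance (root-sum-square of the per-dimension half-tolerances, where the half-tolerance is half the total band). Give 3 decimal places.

nominal=60.190 wc=[59.603,61.152] rss=0.461

Stack each dimension's contribution:
  -A: nom -1.500 → Σnom=-1.500; wc +0.240/-0.080 → slack +0.240/-0.080; half-tol=0.160, Σhalf²=0.025600
  +B: nom +38.100 → Σnom=36.600; wc +0.074/-0.074 → slack +0.314/-0.154; half-tol=0.074, Σhalf²=0.031076
  +C: nom +11.000 → Σnom=47.600; wc +0.403/-0.403 → slack +0.717/-0.557; half-tol=0.403, Σhalf²=0.193485
  +D: nom +12.590 → Σnom=60.190; wc +0.245/-0.030 → slack +0.962/-0.587; half-tol=0.138, Σhalf²=0.212391
Nominal = 60.190. Worst-case = [60.190 - 0.587, 60.190 + 0.962] = [59.603, 61.152]. RSS = √0.212391 = 0.461.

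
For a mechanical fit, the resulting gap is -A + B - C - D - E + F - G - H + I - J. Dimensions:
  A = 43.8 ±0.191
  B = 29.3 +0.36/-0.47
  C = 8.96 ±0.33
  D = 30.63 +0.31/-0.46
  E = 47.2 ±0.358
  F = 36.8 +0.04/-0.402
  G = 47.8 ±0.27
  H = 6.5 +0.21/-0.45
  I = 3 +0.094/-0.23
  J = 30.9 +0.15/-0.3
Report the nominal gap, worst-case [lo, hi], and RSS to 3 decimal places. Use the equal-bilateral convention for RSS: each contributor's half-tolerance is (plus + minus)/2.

Stack each dimension's contribution:
  -A: nom -43.800 → Σnom=-43.800; wc +0.191/-0.191 → slack +0.191/-0.191; half-tol=0.191, Σhalf²=0.036481
  +B: nom +29.300 → Σnom=-14.500; wc +0.360/-0.470 → slack +0.551/-0.661; half-tol=0.415, Σhalf²=0.208706
  -C: nom -8.960 → Σnom=-23.460; wc +0.330/-0.330 → slack +0.881/-0.991; half-tol=0.330, Σhalf²=0.317606
  -D: nom -30.630 → Σnom=-54.090; wc +0.460/-0.310 → slack +1.341/-1.301; half-tol=0.385, Σhalf²=0.465831
  -E: nom -47.200 → Σnom=-101.290; wc +0.358/-0.358 → slack +1.699/-1.659; half-tol=0.358, Σhalf²=0.593995
  +F: nom +36.800 → Σnom=-64.490; wc +0.040/-0.402 → slack +1.739/-2.061; half-tol=0.221, Σhalf²=0.642836
  -G: nom -47.800 → Σnom=-112.290; wc +0.270/-0.270 → slack +2.009/-2.331; half-tol=0.270, Σhalf²=0.715736
  -H: nom -6.500 → Σnom=-118.790; wc +0.450/-0.210 → slack +2.459/-2.541; half-tol=0.330, Σhalf²=0.824636
  +I: nom +3.000 → Σnom=-115.790; wc +0.094/-0.230 → slack +2.553/-2.771; half-tol=0.162, Σhalf²=0.850880
  -J: nom -30.900 → Σnom=-146.690; wc +0.300/-0.150 → slack +2.853/-2.921; half-tol=0.225, Σhalf²=0.901505
Nominal = -146.690. Worst-case = [-146.690 - 2.921, -146.690 + 2.853] = [-149.611, -143.837]. RSS = √0.901505 = 0.949.

nominal=-146.690 wc=[-149.611,-143.837] rss=0.949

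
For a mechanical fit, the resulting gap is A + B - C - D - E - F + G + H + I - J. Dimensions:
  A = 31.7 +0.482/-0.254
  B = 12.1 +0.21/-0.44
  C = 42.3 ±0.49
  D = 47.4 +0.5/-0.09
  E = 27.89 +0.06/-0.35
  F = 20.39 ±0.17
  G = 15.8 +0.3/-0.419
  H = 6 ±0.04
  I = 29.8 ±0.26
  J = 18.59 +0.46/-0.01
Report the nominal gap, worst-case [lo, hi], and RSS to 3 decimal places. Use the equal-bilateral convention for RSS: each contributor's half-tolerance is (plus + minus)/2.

Stack each dimension's contribution:
  +A: nom +31.700 → Σnom=31.700; wc +0.482/-0.254 → slack +0.482/-0.254; half-tol=0.368, Σhalf²=0.135424
  +B: nom +12.100 → Σnom=43.800; wc +0.210/-0.440 → slack +0.692/-0.694; half-tol=0.325, Σhalf²=0.241049
  -C: nom -42.300 → Σnom=1.500; wc +0.490/-0.490 → slack +1.182/-1.184; half-tol=0.490, Σhalf²=0.481149
  -D: nom -47.400 → Σnom=-45.900; wc +0.090/-0.500 → slack +1.272/-1.684; half-tol=0.295, Σhalf²=0.568174
  -E: nom -27.890 → Σnom=-73.790; wc +0.350/-0.060 → slack +1.622/-1.744; half-tol=0.205, Σhalf²=0.610199
  -F: nom -20.390 → Σnom=-94.180; wc +0.170/-0.170 → slack +1.792/-1.914; half-tol=0.170, Σhalf²=0.639099
  +G: nom +15.800 → Σnom=-78.380; wc +0.300/-0.419 → slack +2.092/-2.333; half-tol=0.359, Σhalf²=0.768339
  +H: nom +6.000 → Σnom=-72.380; wc +0.040/-0.040 → slack +2.132/-2.373; half-tol=0.040, Σhalf²=0.769939
  +I: nom +29.800 → Σnom=-42.580; wc +0.260/-0.260 → slack +2.392/-2.633; half-tol=0.260, Σhalf²=0.837539
  -J: nom -18.590 → Σnom=-61.170; wc +0.010/-0.460 → slack +2.402/-3.093; half-tol=0.235, Σhalf²=0.892764
Nominal = -61.170. Worst-case = [-61.170 - 3.093, -61.170 + 2.402] = [-64.263, -58.768]. RSS = √0.892764 = 0.945.

nominal=-61.170 wc=[-64.263,-58.768] rss=0.945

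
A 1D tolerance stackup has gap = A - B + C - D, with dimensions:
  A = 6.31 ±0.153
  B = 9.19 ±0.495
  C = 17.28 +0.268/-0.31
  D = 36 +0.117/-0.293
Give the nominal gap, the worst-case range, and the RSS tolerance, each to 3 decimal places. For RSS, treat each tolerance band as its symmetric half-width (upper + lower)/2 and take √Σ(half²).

nominal=-21.600 wc=[-22.675,-20.391] rss=0.628

Stack each dimension's contribution:
  +A: nom +6.310 → Σnom=6.310; wc +0.153/-0.153 → slack +0.153/-0.153; half-tol=0.153, Σhalf²=0.023409
  -B: nom -9.190 → Σnom=-2.880; wc +0.495/-0.495 → slack +0.648/-0.648; half-tol=0.495, Σhalf²=0.268434
  +C: nom +17.280 → Σnom=14.400; wc +0.268/-0.310 → slack +0.916/-0.958; half-tol=0.289, Σhalf²=0.351955
  -D: nom -36.000 → Σnom=-21.600; wc +0.293/-0.117 → slack +1.209/-1.075; half-tol=0.205, Σhalf²=0.393980
Nominal = -21.600. Worst-case = [-21.600 - 1.075, -21.600 + 1.209] = [-22.675, -20.391]. RSS = √0.393980 = 0.628.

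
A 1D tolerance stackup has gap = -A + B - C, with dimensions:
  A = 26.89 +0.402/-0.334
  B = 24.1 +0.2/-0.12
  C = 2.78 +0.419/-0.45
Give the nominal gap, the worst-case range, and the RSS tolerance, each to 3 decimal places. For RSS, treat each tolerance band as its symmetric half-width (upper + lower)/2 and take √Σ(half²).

Stack each dimension's contribution:
  -A: nom -26.890 → Σnom=-26.890; wc +0.334/-0.402 → slack +0.334/-0.402; half-tol=0.368, Σhalf²=0.135424
  +B: nom +24.100 → Σnom=-2.790; wc +0.200/-0.120 → slack +0.534/-0.522; half-tol=0.160, Σhalf²=0.161024
  -C: nom -2.780 → Σnom=-5.570; wc +0.450/-0.419 → slack +0.984/-0.941; half-tol=0.434, Σhalf²=0.349814
Nominal = -5.570. Worst-case = [-5.570 - 0.941, -5.570 + 0.984] = [-6.511, -4.586]. RSS = √0.349814 = 0.591.

nominal=-5.570 wc=[-6.511,-4.586] rss=0.591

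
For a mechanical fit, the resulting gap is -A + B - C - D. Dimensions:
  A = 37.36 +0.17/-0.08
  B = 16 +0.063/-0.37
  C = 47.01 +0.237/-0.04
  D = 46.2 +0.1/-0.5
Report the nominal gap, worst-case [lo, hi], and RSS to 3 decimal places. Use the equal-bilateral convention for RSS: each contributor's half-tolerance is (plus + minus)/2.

nominal=-114.570 wc=[-115.447,-113.887] rss=0.414

Stack each dimension's contribution:
  -A: nom -37.360 → Σnom=-37.360; wc +0.080/-0.170 → slack +0.080/-0.170; half-tol=0.125, Σhalf²=0.015625
  +B: nom +16.000 → Σnom=-21.360; wc +0.063/-0.370 → slack +0.143/-0.540; half-tol=0.216, Σhalf²=0.062497
  -C: nom -47.010 → Σnom=-68.370; wc +0.040/-0.237 → slack +0.183/-0.777; half-tol=0.138, Σhalf²=0.081679
  -D: nom -46.200 → Σnom=-114.570; wc +0.500/-0.100 → slack +0.683/-0.877; half-tol=0.300, Σhalf²=0.171679
Nominal = -114.570. Worst-case = [-114.570 - 0.877, -114.570 + 0.683] = [-115.447, -113.887]. RSS = √0.171679 = 0.414.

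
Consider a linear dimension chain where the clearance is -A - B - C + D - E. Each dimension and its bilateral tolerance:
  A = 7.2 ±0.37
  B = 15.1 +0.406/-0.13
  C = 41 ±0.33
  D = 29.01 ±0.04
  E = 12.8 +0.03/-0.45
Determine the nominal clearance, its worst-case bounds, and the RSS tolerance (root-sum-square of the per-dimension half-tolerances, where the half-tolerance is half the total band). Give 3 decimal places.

nominal=-47.090 wc=[-48.266,-45.770] rss=0.614

Stack each dimension's contribution:
  -A: nom -7.200 → Σnom=-7.200; wc +0.370/-0.370 → slack +0.370/-0.370; half-tol=0.370, Σhalf²=0.136900
  -B: nom -15.100 → Σnom=-22.300; wc +0.130/-0.406 → slack +0.500/-0.776; half-tol=0.268, Σhalf²=0.208724
  -C: nom -41.000 → Σnom=-63.300; wc +0.330/-0.330 → slack +0.830/-1.106; half-tol=0.330, Σhalf²=0.317624
  +D: nom +29.010 → Σnom=-34.290; wc +0.040/-0.040 → slack +0.870/-1.146; half-tol=0.040, Σhalf²=0.319224
  -E: nom -12.800 → Σnom=-47.090; wc +0.450/-0.030 → slack +1.320/-1.176; half-tol=0.240, Σhalf²=0.376824
Nominal = -47.090. Worst-case = [-47.090 - 1.176, -47.090 + 1.320] = [-48.266, -45.770]. RSS = √0.376824 = 0.614.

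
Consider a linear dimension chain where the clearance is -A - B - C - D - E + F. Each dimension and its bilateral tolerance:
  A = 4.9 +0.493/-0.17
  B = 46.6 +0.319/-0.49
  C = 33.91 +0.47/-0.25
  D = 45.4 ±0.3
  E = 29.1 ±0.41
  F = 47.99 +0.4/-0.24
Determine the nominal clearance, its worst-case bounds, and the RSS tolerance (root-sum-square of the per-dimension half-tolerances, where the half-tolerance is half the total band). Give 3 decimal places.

nominal=-111.920 wc=[-114.152,-109.900] rss=0.874

Stack each dimension's contribution:
  -A: nom -4.900 → Σnom=-4.900; wc +0.170/-0.493 → slack +0.170/-0.493; half-tol=0.332, Σhalf²=0.109892
  -B: nom -46.600 → Σnom=-51.500; wc +0.490/-0.319 → slack +0.660/-0.812; half-tol=0.404, Σhalf²=0.273512
  -C: nom -33.910 → Σnom=-85.410; wc +0.250/-0.470 → slack +0.910/-1.282; half-tol=0.360, Σhalf²=0.403112
  -D: nom -45.400 → Σnom=-130.810; wc +0.300/-0.300 → slack +1.210/-1.582; half-tol=0.300, Σhalf²=0.493112
  -E: nom -29.100 → Σnom=-159.910; wc +0.410/-0.410 → slack +1.620/-1.992; half-tol=0.410, Σhalf²=0.661212
  +F: nom +47.990 → Σnom=-111.920; wc +0.400/-0.240 → slack +2.020/-2.232; half-tol=0.320, Σhalf²=0.763613
Nominal = -111.920. Worst-case = [-111.920 - 2.232, -111.920 + 2.020] = [-114.152, -109.900]. RSS = √0.763613 = 0.874.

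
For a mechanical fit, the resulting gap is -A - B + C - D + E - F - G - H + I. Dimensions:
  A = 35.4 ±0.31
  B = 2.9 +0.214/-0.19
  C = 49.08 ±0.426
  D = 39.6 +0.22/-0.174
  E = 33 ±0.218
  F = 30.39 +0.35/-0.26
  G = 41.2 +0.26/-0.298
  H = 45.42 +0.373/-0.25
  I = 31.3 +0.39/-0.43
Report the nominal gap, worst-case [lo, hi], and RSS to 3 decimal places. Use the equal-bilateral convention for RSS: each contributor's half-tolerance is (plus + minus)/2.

Stack each dimension's contribution:
  -A: nom -35.400 → Σnom=-35.400; wc +0.310/-0.310 → slack +0.310/-0.310; half-tol=0.310, Σhalf²=0.096100
  -B: nom -2.900 → Σnom=-38.300; wc +0.190/-0.214 → slack +0.500/-0.524; half-tol=0.202, Σhalf²=0.136904
  +C: nom +49.080 → Σnom=10.780; wc +0.426/-0.426 → slack +0.926/-0.950; half-tol=0.426, Σhalf²=0.318380
  -D: nom -39.600 → Σnom=-28.820; wc +0.174/-0.220 → slack +1.100/-1.170; half-tol=0.197, Σhalf²=0.357189
  +E: nom +33.000 → Σnom=4.180; wc +0.218/-0.218 → slack +1.318/-1.388; half-tol=0.218, Σhalf²=0.404713
  -F: nom -30.390 → Σnom=-26.210; wc +0.260/-0.350 → slack +1.578/-1.738; half-tol=0.305, Σhalf²=0.497738
  -G: nom -41.200 → Σnom=-67.410; wc +0.298/-0.260 → slack +1.876/-1.998; half-tol=0.279, Σhalf²=0.575579
  -H: nom -45.420 → Σnom=-112.830; wc +0.250/-0.373 → slack +2.126/-2.371; half-tol=0.311, Σhalf²=0.672611
  +I: nom +31.300 → Σnom=-81.530; wc +0.390/-0.430 → slack +2.516/-2.801; half-tol=0.410, Σhalf²=0.840711
Nominal = -81.530. Worst-case = [-81.530 - 2.801, -81.530 + 2.516] = [-84.331, -79.014]. RSS = √0.840711 = 0.917.

nominal=-81.530 wc=[-84.331,-79.014] rss=0.917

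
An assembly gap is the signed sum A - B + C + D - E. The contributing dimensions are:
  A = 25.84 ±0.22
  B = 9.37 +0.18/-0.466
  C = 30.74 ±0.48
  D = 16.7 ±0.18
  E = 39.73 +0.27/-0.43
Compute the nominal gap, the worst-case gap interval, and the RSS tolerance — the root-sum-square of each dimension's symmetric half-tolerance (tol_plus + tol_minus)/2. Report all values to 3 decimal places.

nominal=24.180 wc=[22.850,25.956] rss=0.734

Stack each dimension's contribution:
  +A: nom +25.840 → Σnom=25.840; wc +0.220/-0.220 → slack +0.220/-0.220; half-tol=0.220, Σhalf²=0.048400
  -B: nom -9.370 → Σnom=16.470; wc +0.466/-0.180 → slack +0.686/-0.400; half-tol=0.323, Σhalf²=0.152729
  +C: nom +30.740 → Σnom=47.210; wc +0.480/-0.480 → slack +1.166/-0.880; half-tol=0.480, Σhalf²=0.383129
  +D: nom +16.700 → Σnom=63.910; wc +0.180/-0.180 → slack +1.346/-1.060; half-tol=0.180, Σhalf²=0.415529
  -E: nom -39.730 → Σnom=24.180; wc +0.430/-0.270 → slack +1.776/-1.330; half-tol=0.350, Σhalf²=0.538029
Nominal = 24.180. Worst-case = [24.180 - 1.330, 24.180 + 1.776] = [22.850, 25.956]. RSS = √0.538029 = 0.734.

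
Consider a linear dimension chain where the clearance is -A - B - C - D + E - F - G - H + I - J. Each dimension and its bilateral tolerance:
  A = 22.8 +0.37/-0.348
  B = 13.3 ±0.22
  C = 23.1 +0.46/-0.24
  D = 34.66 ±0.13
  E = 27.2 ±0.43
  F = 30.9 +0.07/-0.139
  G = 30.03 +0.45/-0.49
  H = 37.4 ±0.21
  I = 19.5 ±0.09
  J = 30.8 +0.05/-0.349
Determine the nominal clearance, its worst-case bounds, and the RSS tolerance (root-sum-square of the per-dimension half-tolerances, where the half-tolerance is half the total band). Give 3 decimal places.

Stack each dimension's contribution:
  -A: nom -22.800 → Σnom=-22.800; wc +0.348/-0.370 → slack +0.348/-0.370; half-tol=0.359, Σhalf²=0.128881
  -B: nom -13.300 → Σnom=-36.100; wc +0.220/-0.220 → slack +0.568/-0.590; half-tol=0.220, Σhalf²=0.177281
  -C: nom -23.100 → Σnom=-59.200; wc +0.240/-0.460 → slack +0.808/-1.050; half-tol=0.350, Σhalf²=0.299781
  -D: nom -34.660 → Σnom=-93.860; wc +0.130/-0.130 → slack +0.938/-1.180; half-tol=0.130, Σhalf²=0.316681
  +E: nom +27.200 → Σnom=-66.660; wc +0.430/-0.430 → slack +1.368/-1.610; half-tol=0.430, Σhalf²=0.501581
  -F: nom -30.900 → Σnom=-97.560; wc +0.139/-0.070 → slack +1.507/-1.680; half-tol=0.105, Σhalf²=0.512501
  -G: nom -30.030 → Σnom=-127.590; wc +0.490/-0.450 → slack +1.997/-2.130; half-tol=0.470, Σhalf²=0.733401
  -H: nom -37.400 → Σnom=-164.990; wc +0.210/-0.210 → slack +2.207/-2.340; half-tol=0.210, Σhalf²=0.777501
  +I: nom +19.500 → Σnom=-145.490; wc +0.090/-0.090 → slack +2.297/-2.430; half-tol=0.090, Σhalf²=0.785601
  -J: nom -30.800 → Σnom=-176.290; wc +0.349/-0.050 → slack +2.646/-2.480; half-tol=0.199, Σhalf²=0.825401
Nominal = -176.290. Worst-case = [-176.290 - 2.480, -176.290 + 2.646] = [-178.770, -173.644]. RSS = √0.825401 = 0.909.

nominal=-176.290 wc=[-178.770,-173.644] rss=0.909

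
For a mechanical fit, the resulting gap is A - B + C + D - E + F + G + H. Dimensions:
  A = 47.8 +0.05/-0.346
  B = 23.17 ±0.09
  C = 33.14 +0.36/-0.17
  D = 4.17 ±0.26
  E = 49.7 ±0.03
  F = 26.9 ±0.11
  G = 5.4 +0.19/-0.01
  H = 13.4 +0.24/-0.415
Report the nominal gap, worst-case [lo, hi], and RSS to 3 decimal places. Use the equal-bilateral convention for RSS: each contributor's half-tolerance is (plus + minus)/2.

nominal=57.940 wc=[56.509,59.270] rss=0.562

Stack each dimension's contribution:
  +A: nom +47.800 → Σnom=47.800; wc +0.050/-0.346 → slack +0.050/-0.346; half-tol=0.198, Σhalf²=0.039204
  -B: nom -23.170 → Σnom=24.630; wc +0.090/-0.090 → slack +0.140/-0.436; half-tol=0.090, Σhalf²=0.047304
  +C: nom +33.140 → Σnom=57.770; wc +0.360/-0.170 → slack +0.500/-0.606; half-tol=0.265, Σhalf²=0.117529
  +D: nom +4.170 → Σnom=61.940; wc +0.260/-0.260 → slack +0.760/-0.866; half-tol=0.260, Σhalf²=0.185129
  -E: nom -49.700 → Σnom=12.240; wc +0.030/-0.030 → slack +0.790/-0.896; half-tol=0.030, Σhalf²=0.186029
  +F: nom +26.900 → Σnom=39.140; wc +0.110/-0.110 → slack +0.900/-1.006; half-tol=0.110, Σhalf²=0.198129
  +G: nom +5.400 → Σnom=44.540; wc +0.190/-0.010 → slack +1.090/-1.016; half-tol=0.100, Σhalf²=0.208129
  +H: nom +13.400 → Σnom=57.940; wc +0.240/-0.415 → slack +1.330/-1.431; half-tol=0.328, Σhalf²=0.315385
Nominal = 57.940. Worst-case = [57.940 - 1.431, 57.940 + 1.330] = [56.509, 59.270]. RSS = √0.315385 = 0.562.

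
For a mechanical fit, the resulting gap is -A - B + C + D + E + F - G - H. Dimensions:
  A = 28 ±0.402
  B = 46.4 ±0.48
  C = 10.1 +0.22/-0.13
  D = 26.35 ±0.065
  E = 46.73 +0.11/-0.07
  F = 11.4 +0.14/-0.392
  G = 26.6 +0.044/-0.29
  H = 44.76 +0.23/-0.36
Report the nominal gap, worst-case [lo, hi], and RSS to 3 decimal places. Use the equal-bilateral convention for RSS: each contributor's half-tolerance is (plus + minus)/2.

nominal=-51.180 wc=[-52.993,-49.113] rss=0.788

Stack each dimension's contribution:
  -A: nom -28.000 → Σnom=-28.000; wc +0.402/-0.402 → slack +0.402/-0.402; half-tol=0.402, Σhalf²=0.161604
  -B: nom -46.400 → Σnom=-74.400; wc +0.480/-0.480 → slack +0.882/-0.882; half-tol=0.480, Σhalf²=0.392004
  +C: nom +10.100 → Σnom=-64.300; wc +0.220/-0.130 → slack +1.102/-1.012; half-tol=0.175, Σhalf²=0.422629
  +D: nom +26.350 → Σnom=-37.950; wc +0.065/-0.065 → slack +1.167/-1.077; half-tol=0.065, Σhalf²=0.426854
  +E: nom +46.730 → Σnom=8.780; wc +0.110/-0.070 → slack +1.277/-1.147; half-tol=0.090, Σhalf²=0.434954
  +F: nom +11.400 → Σnom=20.180; wc +0.140/-0.392 → slack +1.417/-1.539; half-tol=0.266, Σhalf²=0.505710
  -G: nom -26.600 → Σnom=-6.420; wc +0.290/-0.044 → slack +1.707/-1.583; half-tol=0.167, Σhalf²=0.533599
  -H: nom -44.760 → Σnom=-51.180; wc +0.360/-0.230 → slack +2.067/-1.813; half-tol=0.295, Σhalf²=0.620624
Nominal = -51.180. Worst-case = [-51.180 - 1.813, -51.180 + 2.067] = [-52.993, -49.113]. RSS = √0.620624 = 0.788.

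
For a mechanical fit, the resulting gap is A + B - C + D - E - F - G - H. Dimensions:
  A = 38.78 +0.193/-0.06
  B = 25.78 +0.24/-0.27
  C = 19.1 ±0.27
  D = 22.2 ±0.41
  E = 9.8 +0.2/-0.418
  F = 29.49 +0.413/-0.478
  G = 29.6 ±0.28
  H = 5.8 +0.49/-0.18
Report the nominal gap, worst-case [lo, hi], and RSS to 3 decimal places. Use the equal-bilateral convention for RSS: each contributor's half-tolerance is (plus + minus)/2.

Stack each dimension's contribution:
  +A: nom +38.780 → Σnom=38.780; wc +0.193/-0.060 → slack +0.193/-0.060; half-tol=0.127, Σhalf²=0.016002
  +B: nom +25.780 → Σnom=64.560; wc +0.240/-0.270 → slack +0.433/-0.330; half-tol=0.255, Σhalf²=0.081027
  -C: nom -19.100 → Σnom=45.460; wc +0.270/-0.270 → slack +0.703/-0.600; half-tol=0.270, Σhalf²=0.153927
  +D: nom +22.200 → Σnom=67.660; wc +0.410/-0.410 → slack +1.113/-1.010; half-tol=0.410, Σhalf²=0.322027
  -E: nom -9.800 → Σnom=57.860; wc +0.418/-0.200 → slack +1.531/-1.210; half-tol=0.309, Σhalf²=0.417508
  -F: nom -29.490 → Σnom=28.370; wc +0.478/-0.413 → slack +2.009/-1.623; half-tol=0.446, Σhalf²=0.615978
  -G: nom -29.600 → Σnom=-1.230; wc +0.280/-0.280 → slack +2.289/-1.903; half-tol=0.280, Σhalf²=0.694379
  -H: nom -5.800 → Σnom=-7.030; wc +0.180/-0.490 → slack +2.469/-2.393; half-tol=0.335, Σhalf²=0.806604
Nominal = -7.030. Worst-case = [-7.030 - 2.393, -7.030 + 2.469] = [-9.423, -4.561]. RSS = √0.806604 = 0.898.

nominal=-7.030 wc=[-9.423,-4.561] rss=0.898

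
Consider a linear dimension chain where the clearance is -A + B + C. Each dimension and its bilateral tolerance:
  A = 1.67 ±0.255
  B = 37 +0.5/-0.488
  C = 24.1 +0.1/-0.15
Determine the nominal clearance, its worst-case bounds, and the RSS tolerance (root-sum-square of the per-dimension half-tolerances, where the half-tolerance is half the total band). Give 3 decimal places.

Stack each dimension's contribution:
  -A: nom -1.670 → Σnom=-1.670; wc +0.255/-0.255 → slack +0.255/-0.255; half-tol=0.255, Σhalf²=0.065025
  +B: nom +37.000 → Σnom=35.330; wc +0.500/-0.488 → slack +0.755/-0.743; half-tol=0.494, Σhalf²=0.309061
  +C: nom +24.100 → Σnom=59.430; wc +0.100/-0.150 → slack +0.855/-0.893; half-tol=0.125, Σhalf²=0.324686
Nominal = 59.430. Worst-case = [59.430 - 0.893, 59.430 + 0.855] = [58.537, 60.285]. RSS = √0.324686 = 0.570.

nominal=59.430 wc=[58.537,60.285] rss=0.570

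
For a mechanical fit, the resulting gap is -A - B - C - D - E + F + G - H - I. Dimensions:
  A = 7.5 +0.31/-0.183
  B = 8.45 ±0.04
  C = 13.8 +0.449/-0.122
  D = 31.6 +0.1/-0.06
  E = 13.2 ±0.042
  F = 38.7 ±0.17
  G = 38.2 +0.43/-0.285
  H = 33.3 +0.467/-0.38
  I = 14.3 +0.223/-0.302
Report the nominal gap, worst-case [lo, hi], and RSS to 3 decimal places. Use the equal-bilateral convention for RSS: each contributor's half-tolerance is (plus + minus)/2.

Stack each dimension's contribution:
  -A: nom -7.500 → Σnom=-7.500; wc +0.183/-0.310 → slack +0.183/-0.310; half-tol=0.246, Σhalf²=0.060762
  -B: nom -8.450 → Σnom=-15.950; wc +0.040/-0.040 → slack +0.223/-0.350; half-tol=0.040, Σhalf²=0.062362
  -C: nom -13.800 → Σnom=-29.750; wc +0.122/-0.449 → slack +0.345/-0.799; half-tol=0.285, Σhalf²=0.143872
  -D: nom -31.600 → Σnom=-61.350; wc +0.060/-0.100 → slack +0.405/-0.899; half-tol=0.080, Σhalf²=0.150272
  -E: nom -13.200 → Σnom=-74.550; wc +0.042/-0.042 → slack +0.447/-0.941; half-tol=0.042, Σhalf²=0.152036
  +F: nom +38.700 → Σnom=-35.850; wc +0.170/-0.170 → slack +0.617/-1.111; half-tol=0.170, Σhalf²=0.180936
  +G: nom +38.200 → Σnom=2.350; wc +0.430/-0.285 → slack +1.047/-1.396; half-tol=0.357, Σhalf²=0.308743
  -H: nom -33.300 → Σnom=-30.950; wc +0.380/-0.467 → slack +1.427/-1.863; half-tol=0.423, Σhalf²=0.488095
  -I: nom -14.300 → Σnom=-45.250; wc +0.302/-0.223 → slack +1.729/-2.086; half-tol=0.263, Σhalf²=0.557001
Nominal = -45.250. Worst-case = [-45.250 - 2.086, -45.250 + 1.729] = [-47.336, -43.521]. RSS = √0.557001 = 0.746.

nominal=-45.250 wc=[-47.336,-43.521] rss=0.746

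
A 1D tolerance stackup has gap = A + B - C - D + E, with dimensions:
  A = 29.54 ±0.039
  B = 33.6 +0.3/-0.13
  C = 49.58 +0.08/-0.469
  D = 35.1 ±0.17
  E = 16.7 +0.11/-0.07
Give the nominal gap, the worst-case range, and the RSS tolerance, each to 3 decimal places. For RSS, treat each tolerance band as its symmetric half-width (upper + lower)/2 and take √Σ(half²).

Stack each dimension's contribution:
  +A: nom +29.540 → Σnom=29.540; wc +0.039/-0.039 → slack +0.039/-0.039; half-tol=0.039, Σhalf²=0.001521
  +B: nom +33.600 → Σnom=63.140; wc +0.300/-0.130 → slack +0.339/-0.169; half-tol=0.215, Σhalf²=0.047746
  -C: nom -49.580 → Σnom=13.560; wc +0.469/-0.080 → slack +0.808/-0.249; half-tol=0.274, Σhalf²=0.123096
  -D: nom -35.100 → Σnom=-21.540; wc +0.170/-0.170 → slack +0.978/-0.419; half-tol=0.170, Σhalf²=0.151996
  +E: nom +16.700 → Σnom=-4.840; wc +0.110/-0.070 → slack +1.088/-0.489; half-tol=0.090, Σhalf²=0.160096
Nominal = -4.840. Worst-case = [-4.840 - 0.489, -4.840 + 1.088] = [-5.329, -3.752]. RSS = √0.160096 = 0.400.

nominal=-4.840 wc=[-5.329,-3.752] rss=0.400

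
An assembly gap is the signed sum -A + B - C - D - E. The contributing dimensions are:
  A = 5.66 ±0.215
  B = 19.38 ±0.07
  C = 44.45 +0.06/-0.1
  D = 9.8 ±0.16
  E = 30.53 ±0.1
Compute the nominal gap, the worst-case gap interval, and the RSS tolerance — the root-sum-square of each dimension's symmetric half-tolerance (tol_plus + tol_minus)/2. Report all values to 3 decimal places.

Stack each dimension's contribution:
  -A: nom -5.660 → Σnom=-5.660; wc +0.215/-0.215 → slack +0.215/-0.215; half-tol=0.215, Σhalf²=0.046225
  +B: nom +19.380 → Σnom=13.720; wc +0.070/-0.070 → slack +0.285/-0.285; half-tol=0.070, Σhalf²=0.051125
  -C: nom -44.450 → Σnom=-30.730; wc +0.100/-0.060 → slack +0.385/-0.345; half-tol=0.080, Σhalf²=0.057525
  -D: nom -9.800 → Σnom=-40.530; wc +0.160/-0.160 → slack +0.545/-0.505; half-tol=0.160, Σhalf²=0.083125
  -E: nom -30.530 → Σnom=-71.060; wc +0.100/-0.100 → slack +0.645/-0.605; half-tol=0.100, Σhalf²=0.093125
Nominal = -71.060. Worst-case = [-71.060 - 0.605, -71.060 + 0.645] = [-71.665, -70.415]. RSS = √0.093125 = 0.305.

nominal=-71.060 wc=[-71.665,-70.415] rss=0.305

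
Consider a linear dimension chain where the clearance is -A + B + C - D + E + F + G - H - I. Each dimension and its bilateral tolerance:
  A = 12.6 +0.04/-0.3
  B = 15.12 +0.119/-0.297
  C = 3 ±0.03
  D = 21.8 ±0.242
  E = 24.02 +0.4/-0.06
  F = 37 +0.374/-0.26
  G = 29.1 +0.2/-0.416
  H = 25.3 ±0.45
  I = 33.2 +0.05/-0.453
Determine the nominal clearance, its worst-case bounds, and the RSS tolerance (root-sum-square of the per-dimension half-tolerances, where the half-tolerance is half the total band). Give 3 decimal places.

nominal=15.340 wc=[13.495,17.908] rss=0.804

Stack each dimension's contribution:
  -A: nom -12.600 → Σnom=-12.600; wc +0.300/-0.040 → slack +0.300/-0.040; half-tol=0.170, Σhalf²=0.028900
  +B: nom +15.120 → Σnom=2.520; wc +0.119/-0.297 → slack +0.419/-0.337; half-tol=0.208, Σhalf²=0.072164
  +C: nom +3.000 → Σnom=5.520; wc +0.030/-0.030 → slack +0.449/-0.367; half-tol=0.030, Σhalf²=0.073064
  -D: nom -21.800 → Σnom=-16.280; wc +0.242/-0.242 → slack +0.691/-0.609; half-tol=0.242, Σhalf²=0.131628
  +E: nom +24.020 → Σnom=7.740; wc +0.400/-0.060 → slack +1.091/-0.669; half-tol=0.230, Σhalf²=0.184528
  +F: nom +37.000 → Σnom=44.740; wc +0.374/-0.260 → slack +1.465/-0.929; half-tol=0.317, Σhalf²=0.285017
  +G: nom +29.100 → Σnom=73.840; wc +0.200/-0.416 → slack +1.665/-1.345; half-tol=0.308, Σhalf²=0.379881
  -H: nom -25.300 → Σnom=48.540; wc +0.450/-0.450 → slack +2.115/-1.795; half-tol=0.450, Σhalf²=0.582381
  -I: nom -33.200 → Σnom=15.340; wc +0.453/-0.050 → slack +2.568/-1.845; half-tol=0.252, Σhalf²=0.645633
Nominal = 15.340. Worst-case = [15.340 - 1.845, 15.340 + 2.568] = [13.495, 17.908]. RSS = √0.645633 = 0.804.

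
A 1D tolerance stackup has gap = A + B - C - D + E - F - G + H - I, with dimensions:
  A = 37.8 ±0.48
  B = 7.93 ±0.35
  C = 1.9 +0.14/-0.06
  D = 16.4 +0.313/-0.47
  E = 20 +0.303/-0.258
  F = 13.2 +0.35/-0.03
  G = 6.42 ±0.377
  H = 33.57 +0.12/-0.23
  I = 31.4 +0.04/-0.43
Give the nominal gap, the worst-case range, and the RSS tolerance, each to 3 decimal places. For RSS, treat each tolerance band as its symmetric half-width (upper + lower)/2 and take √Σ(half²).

nominal=29.980 wc=[27.442,32.600] rss=0.927

Stack each dimension's contribution:
  +A: nom +37.800 → Σnom=37.800; wc +0.480/-0.480 → slack +0.480/-0.480; half-tol=0.480, Σhalf²=0.230400
  +B: nom +7.930 → Σnom=45.730; wc +0.350/-0.350 → slack +0.830/-0.830; half-tol=0.350, Σhalf²=0.352900
  -C: nom -1.900 → Σnom=43.830; wc +0.060/-0.140 → slack +0.890/-0.970; half-tol=0.100, Σhalf²=0.362900
  -D: nom -16.400 → Σnom=27.430; wc +0.470/-0.313 → slack +1.360/-1.283; half-tol=0.391, Σhalf²=0.516172
  +E: nom +20.000 → Σnom=47.430; wc +0.303/-0.258 → slack +1.663/-1.541; half-tol=0.280, Σhalf²=0.594853
  -F: nom -13.200 → Σnom=34.230; wc +0.030/-0.350 → slack +1.693/-1.891; half-tol=0.190, Σhalf²=0.630953
  -G: nom -6.420 → Σnom=27.810; wc +0.377/-0.377 → slack +2.070/-2.268; half-tol=0.377, Σhalf²=0.773081
  +H: nom +33.570 → Σnom=61.380; wc +0.120/-0.230 → slack +2.190/-2.498; half-tol=0.175, Σhalf²=0.803706
  -I: nom -31.400 → Σnom=29.980; wc +0.430/-0.040 → slack +2.620/-2.538; half-tol=0.235, Σhalf²=0.858931
Nominal = 29.980. Worst-case = [29.980 - 2.538, 29.980 + 2.620] = [27.442, 32.600]. RSS = √0.858931 = 0.927.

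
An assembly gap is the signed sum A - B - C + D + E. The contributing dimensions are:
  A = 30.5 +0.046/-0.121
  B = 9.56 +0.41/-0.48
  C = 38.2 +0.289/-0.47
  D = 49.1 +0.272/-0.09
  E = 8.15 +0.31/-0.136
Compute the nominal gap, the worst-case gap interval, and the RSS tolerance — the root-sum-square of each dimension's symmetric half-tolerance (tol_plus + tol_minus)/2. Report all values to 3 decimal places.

nominal=39.990 wc=[38.944,41.568] rss=0.657

Stack each dimension's contribution:
  +A: nom +30.500 → Σnom=30.500; wc +0.046/-0.121 → slack +0.046/-0.121; half-tol=0.083, Σhalf²=0.006972
  -B: nom -9.560 → Σnom=20.940; wc +0.480/-0.410 → slack +0.526/-0.531; half-tol=0.445, Σhalf²=0.204997
  -C: nom -38.200 → Σnom=-17.260; wc +0.470/-0.289 → slack +0.996/-0.820; half-tol=0.379, Σhalf²=0.349017
  +D: nom +49.100 → Σnom=31.840; wc +0.272/-0.090 → slack +1.268/-0.910; half-tol=0.181, Σhalf²=0.381778
  +E: nom +8.150 → Σnom=39.990; wc +0.310/-0.136 → slack +1.578/-1.046; half-tol=0.223, Σhalf²=0.431507
Nominal = 39.990. Worst-case = [39.990 - 1.046, 39.990 + 1.578] = [38.944, 41.568]. RSS = √0.431507 = 0.657.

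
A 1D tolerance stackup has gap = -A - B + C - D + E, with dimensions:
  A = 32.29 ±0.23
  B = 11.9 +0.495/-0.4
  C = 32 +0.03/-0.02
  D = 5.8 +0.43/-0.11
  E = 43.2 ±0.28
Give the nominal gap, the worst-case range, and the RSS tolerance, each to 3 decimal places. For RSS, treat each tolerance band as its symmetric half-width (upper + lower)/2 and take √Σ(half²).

Stack each dimension's contribution:
  -A: nom -32.290 → Σnom=-32.290; wc +0.230/-0.230 → slack +0.230/-0.230; half-tol=0.230, Σhalf²=0.052900
  -B: nom -11.900 → Σnom=-44.190; wc +0.400/-0.495 → slack +0.630/-0.725; half-tol=0.448, Σhalf²=0.253156
  +C: nom +32.000 → Σnom=-12.190; wc +0.030/-0.020 → slack +0.660/-0.745; half-tol=0.025, Σhalf²=0.253781
  -D: nom -5.800 → Σnom=-17.990; wc +0.110/-0.430 → slack +0.770/-1.175; half-tol=0.270, Σhalf²=0.326681
  +E: nom +43.200 → Σnom=25.210; wc +0.280/-0.280 → slack +1.050/-1.455; half-tol=0.280, Σhalf²=0.405081
Nominal = 25.210. Worst-case = [25.210 - 1.455, 25.210 + 1.050] = [23.755, 26.260]. RSS = √0.405081 = 0.636.

nominal=25.210 wc=[23.755,26.260] rss=0.636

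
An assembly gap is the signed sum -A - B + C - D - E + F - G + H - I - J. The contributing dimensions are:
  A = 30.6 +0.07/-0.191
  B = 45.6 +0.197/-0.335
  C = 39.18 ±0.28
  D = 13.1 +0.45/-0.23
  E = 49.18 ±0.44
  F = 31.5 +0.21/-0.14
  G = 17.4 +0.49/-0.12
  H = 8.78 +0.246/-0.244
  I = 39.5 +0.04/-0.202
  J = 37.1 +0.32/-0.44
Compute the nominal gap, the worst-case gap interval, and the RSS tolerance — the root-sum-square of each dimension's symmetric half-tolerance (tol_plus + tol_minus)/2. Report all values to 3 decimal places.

nominal=-153.020 wc=[-155.691,-150.326] rss=0.904

Stack each dimension's contribution:
  -A: nom -30.600 → Σnom=-30.600; wc +0.191/-0.070 → slack +0.191/-0.070; half-tol=0.131, Σhalf²=0.017030
  -B: nom -45.600 → Σnom=-76.200; wc +0.335/-0.197 → slack +0.526/-0.267; half-tol=0.266, Σhalf²=0.087786
  +C: nom +39.180 → Σnom=-37.020; wc +0.280/-0.280 → slack +0.806/-0.547; half-tol=0.280, Σhalf²=0.166186
  -D: nom -13.100 → Σnom=-50.120; wc +0.230/-0.450 → slack +1.036/-0.997; half-tol=0.340, Σhalf²=0.281786
  -E: nom -49.180 → Σnom=-99.300; wc +0.440/-0.440 → slack +1.476/-1.437; half-tol=0.440, Σhalf²=0.475386
  +F: nom +31.500 → Σnom=-67.800; wc +0.210/-0.140 → slack +1.686/-1.577; half-tol=0.175, Σhalf²=0.506011
  -G: nom -17.400 → Σnom=-85.200; wc +0.120/-0.490 → slack +1.806/-2.067; half-tol=0.305, Σhalf²=0.599036
  +H: nom +8.780 → Σnom=-76.420; wc +0.246/-0.244 → slack +2.052/-2.311; half-tol=0.245, Σhalf²=0.659061
  -I: nom -39.500 → Σnom=-115.920; wc +0.202/-0.040 → slack +2.254/-2.351; half-tol=0.121, Σhalf²=0.673702
  -J: nom -37.100 → Σnom=-153.020; wc +0.440/-0.320 → slack +2.694/-2.671; half-tol=0.380, Σhalf²=0.818102
Nominal = -153.020. Worst-case = [-153.020 - 2.671, -153.020 + 2.694] = [-155.691, -150.326]. RSS = √0.818102 = 0.904.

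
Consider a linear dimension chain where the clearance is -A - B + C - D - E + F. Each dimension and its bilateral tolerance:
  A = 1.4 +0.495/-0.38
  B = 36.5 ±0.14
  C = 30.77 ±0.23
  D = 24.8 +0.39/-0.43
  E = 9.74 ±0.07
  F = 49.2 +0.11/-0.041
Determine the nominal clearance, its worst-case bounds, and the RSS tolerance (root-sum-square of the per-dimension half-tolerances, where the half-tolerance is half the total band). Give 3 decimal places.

Stack each dimension's contribution:
  -A: nom -1.400 → Σnom=-1.400; wc +0.380/-0.495 → slack +0.380/-0.495; half-tol=0.438, Σhalf²=0.191406
  -B: nom -36.500 → Σnom=-37.900; wc +0.140/-0.140 → slack +0.520/-0.635; half-tol=0.140, Σhalf²=0.211006
  +C: nom +30.770 → Σnom=-7.130; wc +0.230/-0.230 → slack +0.750/-0.865; half-tol=0.230, Σhalf²=0.263906
  -D: nom -24.800 → Σnom=-31.930; wc +0.430/-0.390 → slack +1.180/-1.255; half-tol=0.410, Σhalf²=0.432006
  -E: nom -9.740 → Σnom=-41.670; wc +0.070/-0.070 → slack +1.250/-1.325; half-tol=0.070, Σhalf²=0.436906
  +F: nom +49.200 → Σnom=7.530; wc +0.110/-0.041 → slack +1.360/-1.366; half-tol=0.075, Σhalf²=0.442607
Nominal = 7.530. Worst-case = [7.530 - 1.366, 7.530 + 1.360] = [6.164, 8.890]. RSS = √0.442607 = 0.665.

nominal=7.530 wc=[6.164,8.890] rss=0.665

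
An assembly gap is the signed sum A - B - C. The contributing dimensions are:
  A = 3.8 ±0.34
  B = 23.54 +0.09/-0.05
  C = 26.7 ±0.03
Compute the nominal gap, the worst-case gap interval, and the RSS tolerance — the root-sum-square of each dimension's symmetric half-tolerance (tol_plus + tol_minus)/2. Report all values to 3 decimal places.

nominal=-46.440 wc=[-46.900,-46.020] rss=0.348

Stack each dimension's contribution:
  +A: nom +3.800 → Σnom=3.800; wc +0.340/-0.340 → slack +0.340/-0.340; half-tol=0.340, Σhalf²=0.115600
  -B: nom -23.540 → Σnom=-19.740; wc +0.050/-0.090 → slack +0.390/-0.430; half-tol=0.070, Σhalf²=0.120500
  -C: nom -26.700 → Σnom=-46.440; wc +0.030/-0.030 → slack +0.420/-0.460; half-tol=0.030, Σhalf²=0.121400
Nominal = -46.440. Worst-case = [-46.440 - 0.460, -46.440 + 0.420] = [-46.900, -46.020]. RSS = √0.121400 = 0.348.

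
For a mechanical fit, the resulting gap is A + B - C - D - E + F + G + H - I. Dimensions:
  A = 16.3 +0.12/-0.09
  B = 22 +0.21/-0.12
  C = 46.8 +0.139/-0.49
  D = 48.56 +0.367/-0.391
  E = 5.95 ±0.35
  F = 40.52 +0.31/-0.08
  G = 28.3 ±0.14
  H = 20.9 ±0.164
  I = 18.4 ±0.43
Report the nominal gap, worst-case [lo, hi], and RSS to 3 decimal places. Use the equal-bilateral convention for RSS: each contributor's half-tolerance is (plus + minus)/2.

Stack each dimension's contribution:
  +A: nom +16.300 → Σnom=16.300; wc +0.120/-0.090 → slack +0.120/-0.090; half-tol=0.105, Σhalf²=0.011025
  +B: nom +22.000 → Σnom=38.300; wc +0.210/-0.120 → slack +0.330/-0.210; half-tol=0.165, Σhalf²=0.038250
  -C: nom -46.800 → Σnom=-8.500; wc +0.490/-0.139 → slack +0.820/-0.349; half-tol=0.315, Σhalf²=0.137160
  -D: nom -48.560 → Σnom=-57.060; wc +0.391/-0.367 → slack +1.211/-0.716; half-tol=0.379, Σhalf²=0.280801
  -E: nom -5.950 → Σnom=-63.010; wc +0.350/-0.350 → slack +1.561/-1.066; half-tol=0.350, Σhalf²=0.403301
  +F: nom +40.520 → Σnom=-22.490; wc +0.310/-0.080 → slack +1.871/-1.146; half-tol=0.195, Σhalf²=0.441326
  +G: nom +28.300 → Σnom=5.810; wc +0.140/-0.140 → slack +2.011/-1.286; half-tol=0.140, Σhalf²=0.460926
  +H: nom +20.900 → Σnom=26.710; wc +0.164/-0.164 → slack +2.175/-1.450; half-tol=0.164, Σhalf²=0.487822
  -I: nom -18.400 → Σnom=8.310; wc +0.430/-0.430 → slack +2.605/-1.880; half-tol=0.430, Σhalf²=0.672722
Nominal = 8.310. Worst-case = [8.310 - 1.880, 8.310 + 2.605] = [6.430, 10.915]. RSS = √0.672722 = 0.820.

nominal=8.310 wc=[6.430,10.915] rss=0.820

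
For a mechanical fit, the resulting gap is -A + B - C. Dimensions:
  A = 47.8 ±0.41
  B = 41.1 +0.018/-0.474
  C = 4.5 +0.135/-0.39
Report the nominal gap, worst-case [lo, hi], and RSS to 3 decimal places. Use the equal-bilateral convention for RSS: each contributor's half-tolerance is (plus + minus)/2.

Stack each dimension's contribution:
  -A: nom -47.800 → Σnom=-47.800; wc +0.410/-0.410 → slack +0.410/-0.410; half-tol=0.410, Σhalf²=0.168100
  +B: nom +41.100 → Σnom=-6.700; wc +0.018/-0.474 → slack +0.428/-0.884; half-tol=0.246, Σhalf²=0.228616
  -C: nom -4.500 → Σnom=-11.200; wc +0.390/-0.135 → slack +0.818/-1.019; half-tol=0.263, Σhalf²=0.297522
Nominal = -11.200. Worst-case = [-11.200 - 1.019, -11.200 + 0.818] = [-12.219, -10.382]. RSS = √0.297522 = 0.545.

nominal=-11.200 wc=[-12.219,-10.382] rss=0.545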